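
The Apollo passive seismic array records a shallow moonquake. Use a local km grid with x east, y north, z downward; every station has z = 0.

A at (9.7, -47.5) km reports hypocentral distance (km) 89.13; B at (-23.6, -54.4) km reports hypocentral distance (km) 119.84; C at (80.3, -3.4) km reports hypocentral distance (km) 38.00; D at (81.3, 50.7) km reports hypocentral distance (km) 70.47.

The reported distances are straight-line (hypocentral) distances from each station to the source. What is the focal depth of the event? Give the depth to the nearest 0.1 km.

depth ≈ 37.6 km

Each station gives a sphere (x−x_i)² + (y−y_i)² + z² = d_i² (stations at z=0).
Subtracting the A sphere from B and C: z² cancels, leaving linear equations in x and y:
-66.6 x − 13.8 y = -5251.49
141.2 x + 88.2 y = 10609.47
Solving: x ≈ 80.694, y ≈ -8.895 km (keep extra digits for the depth step; rounded: 80.7, -8.9).
Then from the A sphere: z² = 89.13² − (x − 9.7)² − (y + 47.5)² with x = 80.694, y = -8.895, so z ≈ 37.599 ≈ 37.6 km.
Check against D (with the unrounded solution): distance 70.47 ≈ 70.47 km. ✓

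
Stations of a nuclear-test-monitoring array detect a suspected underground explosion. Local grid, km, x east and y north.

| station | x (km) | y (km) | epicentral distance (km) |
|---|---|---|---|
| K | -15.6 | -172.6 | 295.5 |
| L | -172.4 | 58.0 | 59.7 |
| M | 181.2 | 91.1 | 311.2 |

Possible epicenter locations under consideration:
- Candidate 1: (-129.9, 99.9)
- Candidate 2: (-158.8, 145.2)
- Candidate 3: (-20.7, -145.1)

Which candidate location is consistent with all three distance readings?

Candidate 1

For each candidate, compare |candidate − station| to the reported distance:
Candidate 1: residuals K 0.0, L 0.0, M 0.0 → max 0.0 km
Candidate 2: residuals K 53.1, L 28.6, M 33.1 → max 53.1 km
Candidate 3: residuals K 267.5, L 193.8, M 0.5 → max 267.5 km
Only Candidate 1 has all residuals ≈ 0.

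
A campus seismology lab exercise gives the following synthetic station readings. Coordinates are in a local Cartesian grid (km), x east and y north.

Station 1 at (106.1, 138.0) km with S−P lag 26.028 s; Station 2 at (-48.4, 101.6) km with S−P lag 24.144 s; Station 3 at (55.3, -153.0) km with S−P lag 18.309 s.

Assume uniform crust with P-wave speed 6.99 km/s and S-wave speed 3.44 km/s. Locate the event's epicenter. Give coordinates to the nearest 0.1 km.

Distance from S−P lag: d = Δt · v_P v_S / (v_P − v_S) = Δt · (6.99·3.44)/(6.99−3.44) ≈ 6.7734·Δt.
So d_Station 1 = 176.30, d_Station 2 = 163.54, d_Station 3 = 124.01 km.
Circle about each station: (x − 106.1)² + (y − 138.0)² = 176.30²; (x + 48.4)² + (y − 101.6)² = 163.54²; (x − 55.3)² + (y + 153.0)² = 124.01².
Subtracting the Station 1 equation from the Station 2 and Station 3 equations removes the quadratic terms:
-309.0 x − 72.8 y = -13299.73
-101.6 x − 582.0 y = 11869.09
Solving the 2×2 system: x ≈ 49.9, y ≈ -29.1 km.

x ≈ 49.9 km, y ≈ -29.1 km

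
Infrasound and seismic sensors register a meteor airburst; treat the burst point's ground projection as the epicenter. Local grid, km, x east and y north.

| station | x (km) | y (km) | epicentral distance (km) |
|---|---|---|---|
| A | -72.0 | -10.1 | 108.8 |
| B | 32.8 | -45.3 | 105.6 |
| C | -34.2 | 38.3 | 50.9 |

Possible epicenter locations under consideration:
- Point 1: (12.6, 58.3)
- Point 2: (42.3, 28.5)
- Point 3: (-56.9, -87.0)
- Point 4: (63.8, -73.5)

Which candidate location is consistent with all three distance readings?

For each candidate, compare |candidate − station| to the reported distance:
Point 1: residuals A 0.0, B 0.0, C 0.0 → max 0.0 km
Point 2: residuals A 11.8, B 31.2, C 26.2 → max 31.2 km
Point 3: residuals A 30.4, B 6.7, C 76.4 → max 76.4 km
Point 4: residuals A 41.1, B 63.7, C 97.8 → max 97.8 km
Only Point 1 has all residuals ≈ 0.

Point 1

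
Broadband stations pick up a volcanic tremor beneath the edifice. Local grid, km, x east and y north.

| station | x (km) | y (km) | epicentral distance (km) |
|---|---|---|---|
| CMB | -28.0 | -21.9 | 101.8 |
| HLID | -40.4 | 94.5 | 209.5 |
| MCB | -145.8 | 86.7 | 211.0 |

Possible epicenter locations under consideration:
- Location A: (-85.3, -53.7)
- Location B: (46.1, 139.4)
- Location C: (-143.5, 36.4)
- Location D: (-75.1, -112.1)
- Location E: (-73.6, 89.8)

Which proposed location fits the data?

For each candidate, compare |candidate − station| to the reported distance:
Location A: residuals CMB 36.3, HLID 54.6, MCB 58.1 → max 58.1 km
Location B: residuals CMB 75.7, HLID 112.0, MCB 12.0 → max 112.0 km
Location C: residuals CMB 27.6, HLID 91.2, MCB 160.6 → max 160.6 km
Location D: residuals CMB 0.0, HLID 0.0, MCB 0.0 → max 0.0 km
Location E: residuals CMB 18.8, HLID 176.0, MCB 138.7 → max 176.0 km
Only Location D has all residuals ≈ 0.

Location D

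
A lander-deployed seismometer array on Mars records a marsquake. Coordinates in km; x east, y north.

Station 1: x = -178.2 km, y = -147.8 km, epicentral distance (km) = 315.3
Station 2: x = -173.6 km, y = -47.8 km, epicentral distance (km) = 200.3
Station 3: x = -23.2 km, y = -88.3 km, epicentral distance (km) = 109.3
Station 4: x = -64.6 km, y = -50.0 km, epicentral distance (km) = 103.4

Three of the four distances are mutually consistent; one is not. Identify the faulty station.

Solve using three stations at a time. Using Station 2, Station 3, Station 4 (subtract circle equations pairwise → linear system) gives (x, y) ≈ (17.1, 13.2).
Distances from that point to each station vs reported:
  Station 1: calculated 253.2 vs reported 315.3 → residual 62.1 km
  Station 2: calculated 200.3 vs reported 200.3 → residual 0.0 km
  Station 3: calculated 109.2 vs reported 109.3 → residual 0.1 km
  Station 4: calculated 103.3 vs reported 103.4 → residual 0.1 km
Station 2, Station 3, Station 4 are mutually consistent (residuals ≈ 0); Station 1 is off by 62.1 km.

Station 1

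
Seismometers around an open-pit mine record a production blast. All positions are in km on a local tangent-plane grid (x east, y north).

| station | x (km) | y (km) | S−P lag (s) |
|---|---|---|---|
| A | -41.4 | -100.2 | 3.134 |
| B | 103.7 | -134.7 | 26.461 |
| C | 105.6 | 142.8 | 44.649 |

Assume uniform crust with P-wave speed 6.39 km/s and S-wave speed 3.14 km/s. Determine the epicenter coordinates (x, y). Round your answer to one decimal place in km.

Distance from S−P lag: d = Δt · v_P v_S / (v_P − v_S) = Δt · (6.39·3.14)/(6.39−3.14) ≈ 6.1737·Δt.
So d_A = 19.35, d_B = 163.36, d_C = 275.65 km.
Circle about each station: (x + 41.4)² + (y + 100.2)² = 19.35²; (x − 103.7)² + (y + 134.7)² = 163.36²; (x − 105.6)² + (y − 142.8)² = 275.65².
Subtracting the A equation from the B and C equations removes the quadratic terms:
290.2 x − 69.0 y = -9168.29
294.0 x + 486.0 y = -55819.30
Solving the 2×2 system: x ≈ -51.5, y ≈ -83.7 km.

x ≈ -51.5 km, y ≈ -83.7 km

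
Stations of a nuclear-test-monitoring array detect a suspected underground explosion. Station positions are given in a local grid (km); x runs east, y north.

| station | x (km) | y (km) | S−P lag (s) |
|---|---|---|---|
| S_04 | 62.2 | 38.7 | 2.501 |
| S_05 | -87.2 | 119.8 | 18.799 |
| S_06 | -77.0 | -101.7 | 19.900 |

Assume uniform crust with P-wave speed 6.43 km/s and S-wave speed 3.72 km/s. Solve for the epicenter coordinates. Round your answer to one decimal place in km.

Distance from S−P lag: d = Δt · v_P v_S / (v_P − v_S) = Δt · (6.43·3.72)/(6.43−3.72) ≈ 8.8264·Δt.
So d_S_04 = 22.07, d_S_05 = 165.93, d_S_06 = 175.65 km.
Circle about each station: (x − 62.2)² + (y − 38.7)² = 22.07²; (x + 87.2)² + (y − 119.8)² = 165.93²; (x + 77.0)² + (y + 101.7)² = 175.65².
Subtracting pairs of circle equations eliminates x²+y² and gives linear equations (the radical axes):
-298.8 x + 162.2 y = -10456.33
-278.4 x − 280.8 y = -19460.48
Solving the 2×2 system: x ≈ 47.2, y ≈ 22.5 km.

(47.2, 22.5)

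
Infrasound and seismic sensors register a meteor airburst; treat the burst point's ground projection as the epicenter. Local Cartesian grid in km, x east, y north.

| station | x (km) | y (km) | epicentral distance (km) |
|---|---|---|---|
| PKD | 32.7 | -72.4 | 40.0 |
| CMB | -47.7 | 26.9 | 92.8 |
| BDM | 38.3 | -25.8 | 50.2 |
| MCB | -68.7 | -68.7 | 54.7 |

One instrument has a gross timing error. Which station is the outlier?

Solve using three stations at a time. Using PKD, CMB, BDM (subtract circle equations pairwise → linear system) gives (x, y) ≈ (-2.9, -54.4).
Distances from that point to each station vs reported:
  PKD: calculated 39.9 vs reported 40.0 → residual 0.1 km
  CMB: calculated 92.8 vs reported 92.8 → residual 0.0 km
  BDM: calculated 50.1 vs reported 50.2 → residual 0.1 km
  MCB: calculated 67.3 vs reported 54.7 → residual 12.6 km
PKD, CMB, BDM are mutually consistent (residuals ≈ 0); MCB is off by 12.6 km.

MCB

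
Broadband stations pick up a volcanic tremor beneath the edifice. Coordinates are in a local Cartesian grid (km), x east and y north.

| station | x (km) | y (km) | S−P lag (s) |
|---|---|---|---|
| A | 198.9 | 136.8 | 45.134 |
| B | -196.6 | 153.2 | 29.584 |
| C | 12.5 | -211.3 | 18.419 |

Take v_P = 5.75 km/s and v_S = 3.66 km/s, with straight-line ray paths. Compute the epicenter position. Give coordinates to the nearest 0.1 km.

x ≈ -159.7 km, y ≈ -142.4 km

Distance from S−P lag: d = Δt · v_P v_S / (v_P − v_S) = Δt · (5.75·3.66)/(5.75−3.66) ≈ 10.0694·Δt.
So d_A = 454.47, d_B = 297.89, d_C = 185.47 km.
Circle about each station: (x − 198.9)² + (y − 136.8)² = 454.47²; (x + 196.6)² + (y − 153.2)² = 297.89²; (x − 12.5)² + (y + 211.3)² = 185.47².
Subtracting pairs of circle equations eliminates x²+y² and gives linear equations (the radical axes):
-791.0 x + 32.8 y = 121650.88
-372.8 x − 696.2 y = 158672.35
Solving the 2×2 system: x ≈ -159.7, y ≈ -142.4 km.
Check against A (with the unrounded x, y): √((x − 198.9)²+(y − 136.8)²) = 454.47 ≈ 454.47 km. ✓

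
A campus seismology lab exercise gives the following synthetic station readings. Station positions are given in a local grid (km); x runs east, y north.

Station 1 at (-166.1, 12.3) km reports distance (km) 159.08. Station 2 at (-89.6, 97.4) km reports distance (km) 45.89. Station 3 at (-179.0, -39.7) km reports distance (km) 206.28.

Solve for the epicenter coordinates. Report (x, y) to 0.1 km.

Circle about each station: (x + 166.1)² + (y − 12.3)² = 159.08²; (x + 89.6)² + (y − 97.4)² = 45.89²; (x + 179.0)² + (y + 39.7)² = 206.28².
Subtracting pairs of circle equations eliminates x²+y² and gives linear equations (the radical axes):
153.0 x + 170.2 y = 12974.97
-25.8 x − 104.0 y = -11368.40
Solving the 2×2 system: x ≈ -50.8, y ≈ 121.9 km.
Check against Station 1 (with the unrounded x, y): √((x + 166.1)²+(y − 12.3)²) = 159.08 ≈ 159.08 km. ✓

(-50.8, 121.9)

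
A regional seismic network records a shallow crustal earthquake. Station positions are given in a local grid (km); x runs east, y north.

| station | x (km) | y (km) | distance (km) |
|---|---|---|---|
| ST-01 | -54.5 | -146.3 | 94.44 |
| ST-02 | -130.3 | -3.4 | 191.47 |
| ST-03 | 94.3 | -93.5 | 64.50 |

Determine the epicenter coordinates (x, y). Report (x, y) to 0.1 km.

x ≈ 31.1 km, y ≈ -106.4 km

Circle about each station: (x + 54.5)² + (y + 146.3)² = 94.44²; (x + 130.3)² + (y + 3.4)² = 191.47²; (x − 94.3)² + (y + 93.5)² = 64.50².
Subtracting the ST-01 equation from the ST-02 and ST-03 equations removes the quadratic terms:
-151.6 x + 285.8 y = -35126.14
297.6 x + 105.6 y = -1980.54
Solving the 2×2 system: x ≈ 31.1, y ≈ -106.4 km.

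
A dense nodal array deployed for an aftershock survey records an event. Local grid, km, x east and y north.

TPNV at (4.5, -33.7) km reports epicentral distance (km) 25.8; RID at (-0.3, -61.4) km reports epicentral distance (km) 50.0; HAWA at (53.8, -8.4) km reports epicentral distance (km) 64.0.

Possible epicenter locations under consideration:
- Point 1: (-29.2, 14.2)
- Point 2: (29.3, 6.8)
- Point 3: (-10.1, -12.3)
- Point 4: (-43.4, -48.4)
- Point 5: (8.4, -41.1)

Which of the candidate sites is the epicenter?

For each candidate, compare |candidate − station| to the reported distance:
Point 1: residuals TPNV 32.8, RID 30.9, HAWA 22.0 → max 32.8 km
Point 2: residuals TPNV 21.7, RID 24.3, HAWA 35.2 → max 35.2 km
Point 3: residuals TPNV 0.1, RID 0.1, HAWA 0.0 → max 0.1 km
Point 4: residuals TPNV 24.3, RID 5.0, HAWA 41.1 → max 41.1 km
Point 5: residuals TPNV 17.4, RID 27.9, HAWA 8.0 → max 27.9 km
Only Point 3 has all residuals ≈ 0.

Point 3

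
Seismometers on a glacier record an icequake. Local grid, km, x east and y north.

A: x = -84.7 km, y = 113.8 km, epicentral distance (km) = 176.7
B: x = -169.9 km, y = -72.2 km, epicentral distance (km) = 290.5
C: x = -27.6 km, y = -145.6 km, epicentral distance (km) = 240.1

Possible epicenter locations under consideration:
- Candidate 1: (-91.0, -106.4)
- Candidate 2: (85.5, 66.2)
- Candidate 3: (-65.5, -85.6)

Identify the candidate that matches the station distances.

For each candidate, compare |candidate − station| to the reported distance:
Candidate 1: residuals A 43.6, B 204.5, C 165.6 → max 204.5 km
Candidate 2: residuals A 0.0, B 0.0, C 0.0 → max 0.0 km
Candidate 3: residuals A 23.6, B 185.2, C 169.1 → max 185.2 km
Only Candidate 2 has all residuals ≈ 0.

Candidate 2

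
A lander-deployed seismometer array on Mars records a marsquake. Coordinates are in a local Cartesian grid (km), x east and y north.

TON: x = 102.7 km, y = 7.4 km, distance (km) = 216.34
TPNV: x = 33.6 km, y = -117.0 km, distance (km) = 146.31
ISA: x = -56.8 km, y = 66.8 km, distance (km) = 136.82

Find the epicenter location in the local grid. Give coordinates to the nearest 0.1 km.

Circle about each station: (x − 102.7)² + (y − 7.4)² = 216.34²; (x − 33.6)² + (y + 117.0)² = 146.31²; (x + 56.8)² + (y − 66.8)² = 136.82².
Subtracting pairs of circle equations eliminates x²+y² and gives linear equations (the radical axes):
-138.2 x − 248.8 y = 29612.29
-319.0 x + 118.8 y = 25169.71
Solving the 2×2 system: x ≈ -102.1, y ≈ -62.3 km.
Check against TON (with the unrounded x, y): √((x − 102.7)²+(y − 7.4)²) = 216.34 ≈ 216.34 km. ✓

x ≈ -102.1 km, y ≈ -62.3 km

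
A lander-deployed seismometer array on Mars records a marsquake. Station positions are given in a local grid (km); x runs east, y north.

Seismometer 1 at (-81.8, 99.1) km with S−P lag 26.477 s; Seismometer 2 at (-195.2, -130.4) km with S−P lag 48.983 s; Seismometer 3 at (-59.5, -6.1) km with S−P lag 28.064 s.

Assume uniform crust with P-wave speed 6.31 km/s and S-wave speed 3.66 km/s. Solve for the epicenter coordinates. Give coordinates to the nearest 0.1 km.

(147.6, 124.0)

Distance from S−P lag: d = Δt · v_P v_S / (v_P − v_S) = Δt · (6.31·3.66)/(6.31−3.66) ≈ 8.7149·Δt.
So d_Seismometer 1 = 230.75, d_Seismometer 2 = 426.88, d_Seismometer 3 = 244.58 km.
Circle about each station: (x + 81.8)² + (y − 99.1)² = 230.75²; (x + 195.2)² + (y + 130.4)² = 426.88²; (x + 59.5)² + (y + 6.1)² = 244.58².
Subtracting the Seismometer 1 equation from the Seismometer 2 and Seismometer 3 equations removes the quadratic terms:
-226.8 x − 459.0 y = -90385.82
44.6 x − 210.4 y = -19508.40
Solving the 2×2 system: x ≈ 147.6, y ≈ 124.0 km.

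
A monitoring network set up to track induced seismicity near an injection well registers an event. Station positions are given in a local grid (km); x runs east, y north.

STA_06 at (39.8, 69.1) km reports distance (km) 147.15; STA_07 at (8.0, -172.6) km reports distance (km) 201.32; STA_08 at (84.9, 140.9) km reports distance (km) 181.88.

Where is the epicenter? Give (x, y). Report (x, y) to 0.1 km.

x ≈ 149.3 km, y ≈ -29.2 km

Circle about each station: (x − 39.8)² + (y − 69.1)² = 147.15²; (x − 8.0)² + (y + 172.6)² = 201.32²; (x − 84.9)² + (y − 140.9)² = 181.88².
Subtracting pairs of circle equations eliminates x²+y² and gives linear equations (the radical axes):
-63.6 x − 483.4 y = 4619.29
90.2 x + 143.6 y = 9274.76
Solving the 2×2 system: x ≈ 149.3, y ≈ -29.2 km.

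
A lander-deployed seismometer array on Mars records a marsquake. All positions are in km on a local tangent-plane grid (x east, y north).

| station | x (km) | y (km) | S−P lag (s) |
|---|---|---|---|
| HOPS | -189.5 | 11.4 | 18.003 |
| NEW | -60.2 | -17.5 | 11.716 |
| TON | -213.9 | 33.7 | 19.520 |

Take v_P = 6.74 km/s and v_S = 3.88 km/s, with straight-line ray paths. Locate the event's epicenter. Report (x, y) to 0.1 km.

Distance from S−P lag: d = Δt · v_P v_S / (v_P − v_S) = Δt · (6.74·3.88)/(6.74−3.88) ≈ 9.1438·Δt.
So d_HOPS = 164.62, d_NEW = 107.13, d_TON = 178.49 km.
Circle about each station: (x + 189.5)² + (y − 11.4)² = 164.62²; (x + 60.2)² + (y + 17.5)² = 107.13²; (x + 213.9)² + (y − 33.7)² = 178.49².
Subtracting the HOPS equation from the NEW and TON equations removes the quadratic terms:
258.6 x − 57.8 y = -16487.01
-48.8 x + 44.6 y = 6089.75
Solving the 2×2 system: x ≈ -44.0, y ≈ 88.4 km.

x ≈ -44.0 km, y ≈ 88.4 km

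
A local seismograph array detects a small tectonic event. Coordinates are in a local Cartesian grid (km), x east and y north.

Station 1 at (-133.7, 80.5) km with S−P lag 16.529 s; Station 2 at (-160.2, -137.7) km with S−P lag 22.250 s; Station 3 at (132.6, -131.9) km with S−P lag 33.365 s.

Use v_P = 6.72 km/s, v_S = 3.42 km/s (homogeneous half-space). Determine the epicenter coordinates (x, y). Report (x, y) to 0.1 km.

Distance from S−P lag: d = Δt · v_P v_S / (v_P − v_S) = Δt · (6.72·3.42)/(6.72−3.42) ≈ 6.9644·Δt.
So d_Station 1 = 115.11, d_Station 2 = 154.96, d_Station 3 = 232.37 km.
Circle about each station: (x + 133.7)² + (y − 80.5)² = 115.11²; (x + 160.2)² + (y + 137.7)² = 154.96²; (x − 132.6)² + (y + 131.9)² = 232.37².
Subtracting the Station 1 equation from the Station 2 and Station 3 equations removes the quadratic terms:
-53.0 x − 436.4 y = 9507.10
532.6 x − 424.8 y = -30121.07
Solving the 2×2 system: x ≈ -67.4, y ≈ -13.6 km.

x ≈ -67.4 km, y ≈ -13.6 km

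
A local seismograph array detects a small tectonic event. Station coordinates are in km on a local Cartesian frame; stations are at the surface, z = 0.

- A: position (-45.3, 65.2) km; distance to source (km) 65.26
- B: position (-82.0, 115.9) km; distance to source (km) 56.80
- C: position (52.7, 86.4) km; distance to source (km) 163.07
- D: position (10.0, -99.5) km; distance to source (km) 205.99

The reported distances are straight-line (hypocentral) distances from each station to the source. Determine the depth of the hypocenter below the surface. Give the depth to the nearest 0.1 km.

depth ≈ 15.6 km

Each station gives a sphere (x−x_i)² + (y−y_i)² + z² = d_i² (stations at z=0).
Subtracting the A sphere from B and C: z² cancels, leaving linear equations in x and y:
-73.4 x + 101.4 y = 14886.31
196.0 x + 42.4 y = -18393.84
Solving: x ≈ -108.599, y ≈ 68.197 km (keep extra digits for the depth step; rounded: -108.6, 68.2).
Then from the A sphere: z² = 65.26² − (x + 45.3)² − (y − 65.2)² with x = -108.599, y = 68.197, so z ≈ 15.592 ≈ 15.6 km.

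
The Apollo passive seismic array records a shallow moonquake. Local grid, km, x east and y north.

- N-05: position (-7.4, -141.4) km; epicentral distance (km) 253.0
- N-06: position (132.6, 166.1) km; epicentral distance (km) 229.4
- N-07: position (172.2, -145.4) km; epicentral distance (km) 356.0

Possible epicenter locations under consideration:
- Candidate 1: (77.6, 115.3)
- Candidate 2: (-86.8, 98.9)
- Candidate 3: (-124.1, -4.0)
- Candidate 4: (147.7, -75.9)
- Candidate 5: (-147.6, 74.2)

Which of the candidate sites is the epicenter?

Candidate 2

For each candidate, compare |candidate − station| to the reported distance:
Candidate 1: residuals N-05 17.4, N-06 154.5, N-07 78.7 → max 154.5 km
Candidate 2: residuals N-05 0.1, N-06 0.1, N-07 0.0 → max 0.1 km
Candidate 3: residuals N-05 72.7, N-06 78.5, N-07 27.7 → max 78.5 km
Candidate 4: residuals N-05 84.6, N-06 13.1, N-07 282.3 → max 282.3 km
Candidate 5: residuals N-05 4.2, N-06 65.5, N-07 31.9 → max 65.5 km
Only Candidate 2 has all residuals ≈ 0.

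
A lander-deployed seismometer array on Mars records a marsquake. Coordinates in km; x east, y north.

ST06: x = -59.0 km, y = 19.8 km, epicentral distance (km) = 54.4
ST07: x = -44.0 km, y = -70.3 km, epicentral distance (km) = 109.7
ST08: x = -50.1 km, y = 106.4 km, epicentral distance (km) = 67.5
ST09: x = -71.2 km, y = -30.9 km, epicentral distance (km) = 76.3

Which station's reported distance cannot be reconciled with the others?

Solve using three stations at a time. Using ST07, ST08, ST09 (subtract circle equations pairwise → linear system) gives (x, y) ≈ (-41.4, 39.4).
Distances from that point to each station vs reported:
  ST06: calculated 26.3 vs reported 54.4 → residual 28.1 km
  ST07: calculated 109.7 vs reported 109.7 → residual 0.0 km
  ST08: calculated 67.6 vs reported 67.5 → residual 0.1 km
  ST09: calculated 76.3 vs reported 76.3 → residual 0.0 km
ST07, ST08, ST09 are mutually consistent (residuals ≈ 0); ST06 is off by 28.1 km.

ST06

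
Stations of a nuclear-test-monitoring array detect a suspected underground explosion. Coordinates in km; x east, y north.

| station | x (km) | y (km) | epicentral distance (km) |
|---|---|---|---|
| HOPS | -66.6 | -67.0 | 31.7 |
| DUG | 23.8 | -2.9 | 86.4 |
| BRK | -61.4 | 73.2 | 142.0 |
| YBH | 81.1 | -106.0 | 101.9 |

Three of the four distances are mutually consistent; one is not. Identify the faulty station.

Solve using three stations at a time. Using HOPS, DUG, BRK (subtract circle equations pairwise → linear system) gives (x, y) ≈ (-34.9, -66.3).
Distances from that point to each station vs reported:
  HOPS: calculated 31.7 vs reported 31.7 → residual 0.0 km
  DUG: calculated 86.4 vs reported 86.4 → residual 0.0 km
  BRK: calculated 142.0 vs reported 142.0 → residual 0.0 km
  YBH: calculated 122.6 vs reported 101.9 → residual 20.7 km
HOPS, DUG, BRK are mutually consistent (residuals ≈ 0); YBH is off by 20.7 km.

YBH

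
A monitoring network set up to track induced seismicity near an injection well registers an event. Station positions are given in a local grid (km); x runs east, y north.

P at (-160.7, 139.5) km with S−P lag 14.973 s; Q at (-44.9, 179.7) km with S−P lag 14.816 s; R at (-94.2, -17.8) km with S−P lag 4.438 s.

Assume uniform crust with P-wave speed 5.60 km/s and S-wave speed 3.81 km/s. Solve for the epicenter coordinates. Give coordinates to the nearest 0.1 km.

-45.6 km east, 3.1 km north

Distance from S−P lag: d = Δt · v_P v_S / (v_P − v_S) = Δt · (5.60·3.81)/(5.60−3.81) ≈ 11.9196·Δt.
So d_P = 178.47, d_Q = 176.60, d_R = 52.90 km.
Circle about each station: (x + 160.7)² + (y − 139.5)² = 178.47²; (x + 44.9)² + (y − 179.7)² = 176.60²; (x + 94.2)² + (y + 17.8)² = 52.90².
Subtracting the P equation from the Q and R equations removes the quadratic terms:
231.6 x + 80.4 y = -10312.66
133.0 x − 314.6 y = -7041.13
Solving the 2×2 system: x ≈ -45.6, y ≈ 3.1 km.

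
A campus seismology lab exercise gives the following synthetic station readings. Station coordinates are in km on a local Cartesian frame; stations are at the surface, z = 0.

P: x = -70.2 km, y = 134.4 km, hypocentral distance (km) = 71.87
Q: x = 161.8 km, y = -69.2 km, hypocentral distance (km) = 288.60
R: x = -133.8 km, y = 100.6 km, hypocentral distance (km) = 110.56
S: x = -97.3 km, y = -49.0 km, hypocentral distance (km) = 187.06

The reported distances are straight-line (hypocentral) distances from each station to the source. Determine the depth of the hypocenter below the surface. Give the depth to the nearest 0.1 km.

Each station gives a sphere (x−x_i)² + (y−y_i)² + z² = d_i² (stations at z=0).
Subtracting the P sphere from Q and R: z² cancels, leaving linear equations in x and y:
464.0 x − 407.2 y = -70148.18
-127.2 x − 67.6 y = -2026.82
Solving: x ≈ -47.097, y ≈ 118.603 km (keep extra digits for the depth step; rounded: -47.1, 118.6).
Then from the P sphere: z² = 71.87² − (x + 70.2)² − (y − 134.4)² with x = -47.097, y = 118.603, so z ≈ 66.197 ≈ 66.2 km.

depth ≈ 66.2 km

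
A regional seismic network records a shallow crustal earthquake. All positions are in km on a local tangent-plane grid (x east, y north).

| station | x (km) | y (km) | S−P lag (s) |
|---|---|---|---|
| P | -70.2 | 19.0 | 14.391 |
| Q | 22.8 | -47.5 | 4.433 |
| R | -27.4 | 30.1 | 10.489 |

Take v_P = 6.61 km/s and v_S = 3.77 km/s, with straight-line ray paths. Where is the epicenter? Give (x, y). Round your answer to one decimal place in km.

Distance from S−P lag: d = Δt · v_P v_S / (v_P − v_S) = Δt · (6.61·3.77)/(6.61−3.77) ≈ 8.7745·Δt.
So d_P = 126.27, d_Q = 38.90, d_R = 92.04 km.
Circle about each station: (x + 70.2)² + (y − 19.0)² = 126.27²; (x − 22.8)² + (y + 47.5)² = 38.90²; (x + 27.4)² + (y − 30.1)² = 92.04².
Subtracting pairs of circle equations eliminates x²+y² and gives linear equations (the radical axes):
186.0 x − 133.0 y = 11917.95
85.6 x + 22.2 y = 3840.48
Solving the 2×2 system: x ≈ 50.0, y ≈ -19.7 km.
Check against P (with the unrounded x, y): √((x + 70.2)²+(y − 19.0)²) = 126.26 ≈ 126.27 km. ✓

50.0 km east, -19.7 km north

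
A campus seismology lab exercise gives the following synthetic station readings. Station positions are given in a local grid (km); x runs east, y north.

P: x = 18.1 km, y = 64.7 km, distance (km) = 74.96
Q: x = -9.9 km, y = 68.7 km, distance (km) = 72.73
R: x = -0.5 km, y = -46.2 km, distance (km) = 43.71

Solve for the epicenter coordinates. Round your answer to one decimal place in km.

Circle about each station: (x − 18.1)² + (y − 64.7)² = 74.96²; (x + 9.9)² + (y − 68.7)² = 72.73²; (x + 0.5)² + (y + 46.2)² = 43.71².
Subtracting the P equation from the Q and R equations removes the quadratic terms:
-56.0 x + 8.0 y = 633.35
-37.2 x − 221.8 y = 1329.43
Solving the 2×2 system: x ≈ -11.9, y ≈ -4.0 km.
Check against P (with the unrounded x, y): √((x − 18.1)²+(y − 64.7)²) = 74.96 ≈ 74.96 km. ✓

-11.9 km east, -4.0 km north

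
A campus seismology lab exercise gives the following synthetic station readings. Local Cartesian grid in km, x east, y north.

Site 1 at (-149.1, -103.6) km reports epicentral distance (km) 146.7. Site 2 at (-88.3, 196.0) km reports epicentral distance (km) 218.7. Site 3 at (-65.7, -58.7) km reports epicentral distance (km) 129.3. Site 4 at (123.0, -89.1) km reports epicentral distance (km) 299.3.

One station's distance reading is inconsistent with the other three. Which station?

Solve using three stations at a time. Using Site 1, Site 3, Site 4 (subtract circle equations pairwise → linear system) gives (x, y) ≈ (-145.5, 43.2).
Distances from that point to each station vs reported:
  Site 1: calculated 146.8 vs reported 146.7 → residual 0.1 km
  Site 2: calculated 163.2 vs reported 218.7 → residual 55.5 km
  Site 3: calculated 129.5 vs reported 129.3 → residual 0.2 km
  Site 4: calculated 299.4 vs reported 299.3 → residual 0.1 km
Site 1, Site 3, Site 4 are mutually consistent (residuals ≈ 0); Site 2 is off by 55.5 km.

Site 2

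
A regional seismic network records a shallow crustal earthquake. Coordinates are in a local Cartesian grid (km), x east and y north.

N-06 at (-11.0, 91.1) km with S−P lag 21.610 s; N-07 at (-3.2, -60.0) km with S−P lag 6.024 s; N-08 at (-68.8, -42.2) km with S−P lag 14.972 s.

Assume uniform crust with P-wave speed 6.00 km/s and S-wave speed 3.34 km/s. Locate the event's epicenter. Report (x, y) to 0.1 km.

x ≈ 42.1 km, y ≈ -62.8 km

Distance from S−P lag: d = Δt · v_P v_S / (v_P − v_S) = Δt · (6.00·3.34)/(6.00−3.34) ≈ 7.5338·Δt.
So d_N-06 = 162.81, d_N-07 = 45.38, d_N-08 = 112.80 km.
Circle about each station: (x + 11.0)² + (y − 91.1)² = 162.81²; (x + 3.2)² + (y + 60.0)² = 45.38²; (x + 68.8)² + (y + 42.2)² = 112.80².
Subtracting pairs of circle equations eliminates x²+y² and gives linear equations (the radical axes):
15.6 x − 302.2 y = 19637.78
-115.6 x − 266.6 y = 11877.33
Solving the 2×2 system: x ≈ 42.1, y ≈ -62.8 km.
Check against N-06 (with the unrounded x, y): √((x + 11.0)²+(y − 91.1)²) = 162.81 ≈ 162.81 km. ✓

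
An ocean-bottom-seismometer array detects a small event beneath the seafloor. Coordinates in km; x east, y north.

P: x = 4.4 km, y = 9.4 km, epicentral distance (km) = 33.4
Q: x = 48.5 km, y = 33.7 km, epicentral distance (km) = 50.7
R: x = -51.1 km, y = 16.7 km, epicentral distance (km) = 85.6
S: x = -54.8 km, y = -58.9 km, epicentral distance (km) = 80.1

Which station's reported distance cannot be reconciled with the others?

S

Solve using three stations at a time. Using P, Q, R (subtract circle equations pairwise → linear system) gives (x, y) ≈ (29.1, -13.3).
Distances from that point to each station vs reported:
  P: calculated 33.6 vs reported 33.4 → residual 0.2 km
  Q: calculated 50.8 vs reported 50.7 → residual 0.1 km
  R: calculated 85.7 vs reported 85.6 → residual 0.1 km
  S: calculated 95.5 vs reported 80.1 → residual 15.4 km
P, Q, R are mutually consistent (residuals ≈ 0); S is off by 15.4 km.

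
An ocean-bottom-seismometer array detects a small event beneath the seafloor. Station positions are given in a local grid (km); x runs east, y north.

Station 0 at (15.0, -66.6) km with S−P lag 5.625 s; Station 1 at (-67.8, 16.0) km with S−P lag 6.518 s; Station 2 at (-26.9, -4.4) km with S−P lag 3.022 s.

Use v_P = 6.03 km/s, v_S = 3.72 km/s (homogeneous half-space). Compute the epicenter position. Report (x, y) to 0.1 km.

Distance from S−P lag: d = Δt · v_P v_S / (v_P − v_S) = Δt · (6.03·3.72)/(6.03−3.72) ≈ 9.7106·Δt.
So d_Station 0 = 54.62, d_Station 1 = 63.29, d_Station 2 = 29.35 km.
Circle about each station: (x − 15.0)² + (y + 66.6)² = 54.62²; (x + 67.8)² + (y − 16.0)² = 63.29²; (x + 26.9)² + (y + 4.4)² = 29.35².
Subtracting the Station 0 equation from the Station 1 and Station 2 equations removes the quadratic terms:
-165.6 x + 165.2 y = -830.00
-83.8 x + 124.4 y = -1795.67
Solving the 2×2 system: x ≈ -28.6, y ≈ -33.7 km.
Check against Station 0 (with the unrounded x, y): √((x − 15.0)²+(y + 66.6)²) = 54.63 ≈ 54.62 km. ✓

-28.6 km east, -33.7 km north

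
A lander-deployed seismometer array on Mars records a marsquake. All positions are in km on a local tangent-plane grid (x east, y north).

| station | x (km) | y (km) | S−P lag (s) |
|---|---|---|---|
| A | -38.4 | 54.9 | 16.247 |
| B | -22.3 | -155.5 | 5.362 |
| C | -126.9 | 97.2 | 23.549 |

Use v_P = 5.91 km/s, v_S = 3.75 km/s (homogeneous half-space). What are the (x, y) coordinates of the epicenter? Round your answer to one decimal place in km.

x ≈ 2.9 km, y ≈ -106.6 km

Distance from S−P lag: d = Δt · v_P v_S / (v_P − v_S) = Δt · (5.91·3.75)/(5.91−3.75) ≈ 10.2604·Δt.
So d_A = 166.70, d_B = 55.02, d_C = 241.62 km.
Circle about each station: (x + 38.4)² + (y − 54.9)² = 166.70²; (x + 22.3)² + (y + 155.5)² = 55.02²; (x + 126.9)² + (y − 97.2)² = 241.62².
Subtracting the A equation from the B and C equations removes the quadratic terms:
32.2 x − 420.8 y = 44950.66
-177.0 x + 84.6 y = -9528.45
Solving the 2×2 system: x ≈ 2.9, y ≈ -106.6 km.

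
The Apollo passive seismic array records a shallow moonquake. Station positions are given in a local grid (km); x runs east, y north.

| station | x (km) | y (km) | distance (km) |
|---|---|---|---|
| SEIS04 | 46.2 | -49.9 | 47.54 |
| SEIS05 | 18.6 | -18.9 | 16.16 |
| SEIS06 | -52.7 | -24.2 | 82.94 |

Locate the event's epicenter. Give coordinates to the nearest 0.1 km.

Circle about each station: (x − 46.2)² + (y + 49.9)² = 47.54²; (x − 18.6)² + (y + 18.9)² = 16.16²; (x + 52.7)² + (y + 24.2)² = 82.94².
Subtracting pairs of circle equations eliminates x²+y² and gives linear equations (the radical axes):
-55.2 x + 62.0 y = -1922.37
-197.8 x + 51.4 y = -5880.51
Solving the 2×2 system: x ≈ 28.2, y ≈ -5.9 km.
Check against SEIS04 (with the unrounded x, y): √((x − 46.2)²+(y + 49.9)²) = 47.54 ≈ 47.54 km. ✓

28.2 km east, -5.9 km north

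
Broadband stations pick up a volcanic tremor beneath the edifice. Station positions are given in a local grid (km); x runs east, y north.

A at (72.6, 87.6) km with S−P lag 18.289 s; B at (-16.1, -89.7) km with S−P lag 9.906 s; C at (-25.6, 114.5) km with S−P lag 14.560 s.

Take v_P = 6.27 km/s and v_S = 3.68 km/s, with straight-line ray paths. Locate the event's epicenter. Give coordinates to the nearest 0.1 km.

Distance from S−P lag: d = Δt · v_P v_S / (v_P − v_S) = Δt · (6.27·3.68)/(6.27−3.68) ≈ 8.9087·Δt.
So d_A = 162.93, d_B = 88.25, d_C = 129.71 km.
Circle about each station: (x − 72.6)² + (y − 87.6)² = 162.93²; (x + 16.1)² + (y + 89.7)² = 88.25²; (x + 25.6)² + (y − 114.5)² = 129.71².
Subtracting pairs of circle equations eliminates x²+y² and gives linear equations (the radical axes):
-177.4 x − 354.6 y = 14118.90
-196.4 x + 53.8 y = 10542.59
Solving the 2×2 system: x ≈ -56.8, y ≈ -11.4 km.

-56.8 km east, -11.4 km north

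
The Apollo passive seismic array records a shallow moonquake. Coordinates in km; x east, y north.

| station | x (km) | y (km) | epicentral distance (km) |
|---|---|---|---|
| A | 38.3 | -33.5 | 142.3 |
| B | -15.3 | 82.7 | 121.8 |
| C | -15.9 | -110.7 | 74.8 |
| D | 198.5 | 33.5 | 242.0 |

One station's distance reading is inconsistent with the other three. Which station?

Solve using three stations at a time. Using B, C, D (subtract circle equations pairwise → linear system) gives (x, y) ≈ (-32.7, -37.8).
Distances from that point to each station vs reported:
  A: calculated 71.2 vs reported 142.3 → residual 71.1 km
  B: calculated 121.8 vs reported 121.8 → residual 0.0 km
  C: calculated 74.8 vs reported 74.8 → residual 0.0 km
  D: calculated 242.0 vs reported 242.0 → residual 0.0 km
B, C, D are mutually consistent (residuals ≈ 0); A is off by 71.1 km.

A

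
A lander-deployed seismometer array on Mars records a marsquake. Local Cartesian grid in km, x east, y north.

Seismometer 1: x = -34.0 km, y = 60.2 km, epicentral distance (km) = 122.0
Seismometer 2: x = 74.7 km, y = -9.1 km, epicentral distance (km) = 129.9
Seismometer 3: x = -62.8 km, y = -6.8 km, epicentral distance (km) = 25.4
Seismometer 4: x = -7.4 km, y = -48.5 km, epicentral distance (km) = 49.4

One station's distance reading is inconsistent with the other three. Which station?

Solve using three stations at a time. Using Seismometer 2, Seismometer 3, Seismometer 4 (subtract circle equations pairwise → linear system) gives (x, y) ≈ (-53.4, -30.5).
Distances from that point to each station vs reported:
  Seismometer 1: calculated 92.8 vs reported 122.0 → residual 29.2 km
  Seismometer 2: calculated 129.9 vs reported 129.9 → residual 0.0 km
  Seismometer 3: calculated 25.5 vs reported 25.4 → residual 0.1 km
  Seismometer 4: calculated 49.4 vs reported 49.4 → residual 0.0 km
Seismometer 2, Seismometer 3, Seismometer 4 are mutually consistent (residuals ≈ 0); Seismometer 1 is off by 29.2 km.

Seismometer 1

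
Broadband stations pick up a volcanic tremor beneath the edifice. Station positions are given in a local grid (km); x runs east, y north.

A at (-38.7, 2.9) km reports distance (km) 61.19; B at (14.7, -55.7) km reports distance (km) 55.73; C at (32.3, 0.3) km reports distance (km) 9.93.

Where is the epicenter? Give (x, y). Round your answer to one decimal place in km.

Circle about each station: (x + 38.7)² + (y − 2.9)² = 61.19²; (x − 14.7)² + (y + 55.7)² = 55.73²; (x − 32.3)² + (y − 0.3)² = 9.93².
Subtracting the A equation from the B and C equations removes the quadratic terms:
106.8 x − 117.2 y = 2450.86
142.0 x − 5.2 y = 3182.89
Solving the 2×2 system: x ≈ 22.4, y ≈ -0.5 km.
Check against A (with the unrounded x, y): √((x + 38.7)²+(y − 2.9)²) = 61.19 ≈ 61.19 km. ✓

x ≈ 22.4 km, y ≈ -0.5 km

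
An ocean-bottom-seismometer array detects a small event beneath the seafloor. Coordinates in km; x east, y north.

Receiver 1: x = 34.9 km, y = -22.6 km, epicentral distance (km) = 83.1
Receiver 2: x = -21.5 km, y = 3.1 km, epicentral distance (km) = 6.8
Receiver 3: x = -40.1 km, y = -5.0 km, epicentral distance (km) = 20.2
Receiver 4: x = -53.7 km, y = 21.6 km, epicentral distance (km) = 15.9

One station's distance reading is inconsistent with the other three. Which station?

Solve using three stations at a time. Using Receiver 1, Receiver 3, Receiver 4 (subtract circle equations pairwise → linear system) gives (x, y) ≈ (-39.1, 15.2).
Distances from that point to each station vs reported:
  Receiver 1: calculated 83.1 vs reported 83.1 → residual 0.0 km
  Receiver 2: calculated 21.4 vs reported 6.8 → residual 14.6 km
  Receiver 3: calculated 20.2 vs reported 20.2 → residual 0.0 km
  Receiver 4: calculated 15.9 vs reported 15.9 → residual 0.0 km
Receiver 1, Receiver 3, Receiver 4 are mutually consistent (residuals ≈ 0); Receiver 2 is off by 14.6 km.

Receiver 2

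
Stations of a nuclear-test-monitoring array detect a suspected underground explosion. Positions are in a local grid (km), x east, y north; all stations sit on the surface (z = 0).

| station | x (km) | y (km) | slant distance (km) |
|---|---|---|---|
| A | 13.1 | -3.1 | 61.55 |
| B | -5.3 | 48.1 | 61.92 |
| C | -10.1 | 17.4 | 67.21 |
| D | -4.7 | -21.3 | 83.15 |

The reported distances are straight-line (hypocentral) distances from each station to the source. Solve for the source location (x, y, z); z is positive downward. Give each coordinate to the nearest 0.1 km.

x ≈ 42.7 km, y ≈ 36.0 km, depth ≈ 37.2 km

Each station gives a sphere (x−x_i)² + (y−y_i)² + z² = d_i² (stations at z=0).
Subtracting the A sphere from B and C: z² cancels, leaving linear equations in x and y:
-36.8 x + 102.4 y = 2114.80
-46.4 x + 41.0 y = -505.23
Solving: x ≈ 42.695, y ≈ 35.996 km (keep extra digits for the depth step; rounded: 42.7, 36.0).
Then from the A sphere: z² = 61.55² − (x − 13.1)² − (y + 3.1)² with x = 42.695, y = 35.996, so z ≈ 37.203 ≈ 37.2 km.
Check against D (with the unrounded solution): distance 83.15 ≈ 83.15 km. ✓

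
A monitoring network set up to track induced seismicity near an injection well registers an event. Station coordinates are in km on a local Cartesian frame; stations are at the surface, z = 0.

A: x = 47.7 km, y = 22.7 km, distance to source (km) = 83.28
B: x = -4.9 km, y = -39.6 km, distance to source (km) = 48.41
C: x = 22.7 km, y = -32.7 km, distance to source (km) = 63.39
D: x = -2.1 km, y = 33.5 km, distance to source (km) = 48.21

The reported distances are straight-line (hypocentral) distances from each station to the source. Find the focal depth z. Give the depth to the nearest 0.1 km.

Each station gives a sphere (x−x_i)² + (y−y_i)² + z² = d_i² (stations at z=0).
Subtracting the A sphere from B and C: z² cancels, leaving linear equations in x and y:
-105.2 x − 124.6 y = 3393.62
-50.0 x − 110.8 y = 1711.27
Solving: x ≈ -30.001, y ≈ -1.906 km (keep extra digits for the depth step; rounded: -30.0, -1.9).
Then from the A sphere: z² = 83.28² − (x − 47.7)² − (y − 22.7)² with x = -30.001, y = -1.906, so z ≈ 17.107 ≈ 17.1 km.

17.1 km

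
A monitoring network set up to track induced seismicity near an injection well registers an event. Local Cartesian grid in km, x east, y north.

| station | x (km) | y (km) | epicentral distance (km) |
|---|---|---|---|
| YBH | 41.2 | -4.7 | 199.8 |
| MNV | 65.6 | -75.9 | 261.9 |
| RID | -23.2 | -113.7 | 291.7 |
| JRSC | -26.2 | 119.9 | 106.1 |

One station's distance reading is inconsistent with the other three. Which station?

Solve using three stations at a time. Using YBH, MNV, JRSC (subtract circle equations pairwise → linear system) gives (x, y) ≈ (-130.2, 98.1).
Distances from that point to each station vs reported:
  YBH: calculated 199.9 vs reported 199.8 → residual 0.1 km
  MNV: calculated 262.0 vs reported 261.9 → residual 0.1 km
  RID: calculated 237.3 vs reported 291.7 → residual 54.4 km
  JRSC: calculated 106.3 vs reported 106.1 → residual 0.2 km
YBH, MNV, JRSC are mutually consistent (residuals ≈ 0); RID is off by 54.4 km.

RID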